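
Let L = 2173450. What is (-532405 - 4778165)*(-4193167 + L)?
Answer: 10725848508690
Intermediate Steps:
(-532405 - 4778165)*(-4193167 + L) = (-532405 - 4778165)*(-4193167 + 2173450) = -5310570*(-2019717) = 10725848508690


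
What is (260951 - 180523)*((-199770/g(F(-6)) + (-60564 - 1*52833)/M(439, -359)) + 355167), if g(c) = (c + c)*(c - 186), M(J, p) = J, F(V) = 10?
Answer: 1102911181435845/38632 ≈ 2.8549e+10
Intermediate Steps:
g(c) = 2*c*(-186 + c) (g(c) = (2*c)*(-186 + c) = 2*c*(-186 + c))
(260951 - 180523)*((-199770/g(F(-6)) + (-60564 - 1*52833)/M(439, -359)) + 355167) = (260951 - 180523)*((-199770*1/(20*(-186 + 10)) + (-60564 - 1*52833)/439) + 355167) = 80428*((-199770/(2*10*(-176)) + (-60564 - 52833)*(1/439)) + 355167) = 80428*((-199770/(-3520) - 113397*1/439) + 355167) = 80428*((-199770*(-1/3520) - 113397/439) + 355167) = 80428*((19977/352 - 113397/439) + 355167) = 80428*(-31145841/154528 + 355167) = 80428*(54852100335/154528) = 1102911181435845/38632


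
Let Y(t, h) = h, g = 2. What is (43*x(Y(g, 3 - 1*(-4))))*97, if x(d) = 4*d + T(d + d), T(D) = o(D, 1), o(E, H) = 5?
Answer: 137643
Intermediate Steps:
T(D) = 5
x(d) = 5 + 4*d (x(d) = 4*d + 5 = 5 + 4*d)
(43*x(Y(g, 3 - 1*(-4))))*97 = (43*(5 + 4*(3 - 1*(-4))))*97 = (43*(5 + 4*(3 + 4)))*97 = (43*(5 + 4*7))*97 = (43*(5 + 28))*97 = (43*33)*97 = 1419*97 = 137643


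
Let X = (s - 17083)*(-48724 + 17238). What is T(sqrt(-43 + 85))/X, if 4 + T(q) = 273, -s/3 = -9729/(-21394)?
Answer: 2877493/5754111981527 ≈ 5.0008e-7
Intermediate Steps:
s = -29187/21394 (s = -(-29187)/(-21394) = -(-29187)*(-1)/21394 = -3*9729/21394 = -29187/21394 ≈ -1.3643)
T(q) = 269 (T(q) = -4 + 273 = 269)
X = 5754111981527/10697 (X = (-29187/21394 - 17083)*(-48724 + 17238) = -365502889/21394*(-31486) = 5754111981527/10697 ≈ 5.3792e+8)
T(sqrt(-43 + 85))/X = 269/(5754111981527/10697) = 269*(10697/5754111981527) = 2877493/5754111981527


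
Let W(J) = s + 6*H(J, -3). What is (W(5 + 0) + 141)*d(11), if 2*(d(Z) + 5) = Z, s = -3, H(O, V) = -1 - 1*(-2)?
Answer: 72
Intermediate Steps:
H(O, V) = 1 (H(O, V) = -1 + 2 = 1)
d(Z) = -5 + Z/2
W(J) = 3 (W(J) = -3 + 6*1 = -3 + 6 = 3)
(W(5 + 0) + 141)*d(11) = (3 + 141)*(-5 + (½)*11) = 144*(-5 + 11/2) = 144*(½) = 72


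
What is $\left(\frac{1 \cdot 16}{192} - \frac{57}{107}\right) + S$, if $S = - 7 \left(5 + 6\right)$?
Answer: $- \frac{99445}{1284} \approx -77.449$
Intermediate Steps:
$S = -77$ ($S = \left(-7\right) 11 = -77$)
$\left(\frac{1 \cdot 16}{192} - \frac{57}{107}\right) + S = \left(\frac{1 \cdot 16}{192} - \frac{57}{107}\right) - 77 = \left(16 \cdot \frac{1}{192} - \frac{57}{107}\right) - 77 = \left(\frac{1}{12} - \frac{57}{107}\right) - 77 = - \frac{577}{1284} - 77 = - \frac{99445}{1284}$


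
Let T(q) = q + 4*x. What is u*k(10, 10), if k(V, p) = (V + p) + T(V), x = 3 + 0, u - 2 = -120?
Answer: -4956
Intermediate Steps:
u = -118 (u = 2 - 120 = -118)
x = 3
T(q) = 12 + q (T(q) = q + 4*3 = q + 12 = 12 + q)
k(V, p) = 12 + p + 2*V (k(V, p) = (V + p) + (12 + V) = 12 + p + 2*V)
u*k(10, 10) = -118*(12 + 10 + 2*10) = -118*(12 + 10 + 20) = -118*42 = -4956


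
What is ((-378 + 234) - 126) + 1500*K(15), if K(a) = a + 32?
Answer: 70230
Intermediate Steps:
K(a) = 32 + a
((-378 + 234) - 126) + 1500*K(15) = ((-378 + 234) - 126) + 1500*(32 + 15) = (-144 - 126) + 1500*47 = -270 + 70500 = 70230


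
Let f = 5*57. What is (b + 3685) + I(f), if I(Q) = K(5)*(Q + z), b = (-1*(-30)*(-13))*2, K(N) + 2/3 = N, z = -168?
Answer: 3412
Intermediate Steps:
K(N) = -2/3 + N
b = -780 (b = (30*(-13))*2 = -390*2 = -780)
f = 285
I(Q) = -728 + 13*Q/3 (I(Q) = (-2/3 + 5)*(Q - 168) = 13*(-168 + Q)/3 = -728 + 13*Q/3)
(b + 3685) + I(f) = (-780 + 3685) + (-728 + (13/3)*285) = 2905 + (-728 + 1235) = 2905 + 507 = 3412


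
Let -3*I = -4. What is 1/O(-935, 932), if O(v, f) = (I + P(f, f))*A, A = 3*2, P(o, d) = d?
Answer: 1/5600 ≈ 0.00017857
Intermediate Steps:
I = 4/3 (I = -⅓*(-4) = 4/3 ≈ 1.3333)
A = 6
O(v, f) = 8 + 6*f (O(v, f) = (4/3 + f)*6 = 8 + 6*f)
1/O(-935, 932) = 1/(8 + 6*932) = 1/(8 + 5592) = 1/5600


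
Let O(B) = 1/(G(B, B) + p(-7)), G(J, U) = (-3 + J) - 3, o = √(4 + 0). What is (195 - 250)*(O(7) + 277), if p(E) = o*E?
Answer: -198000/13 ≈ -15231.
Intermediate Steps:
o = 2 (o = √4 = 2)
G(J, U) = -6 + J
p(E) = 2*E
O(B) = 1/(-20 + B) (O(B) = 1/((-6 + B) + 2*(-7)) = 1/((-6 + B) - 14) = 1/(-20 + B))
(195 - 250)*(O(7) + 277) = (195 - 250)*(1/(-20 + 7) + 277) = -55*(1/(-13) + 277) = -55*(-1/13 + 277) = -55*3600/13 = -198000/13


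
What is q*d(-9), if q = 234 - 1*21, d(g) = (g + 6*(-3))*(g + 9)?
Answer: 0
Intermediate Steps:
d(g) = (-18 + g)*(9 + g) (d(g) = (g - 18)*(9 + g) = (-18 + g)*(9 + g))
q = 213 (q = 234 - 21 = 213)
q*d(-9) = 213*(-162 + (-9)² - 9*(-9)) = 213*(-162 + 81 + 81) = 213*0 = 0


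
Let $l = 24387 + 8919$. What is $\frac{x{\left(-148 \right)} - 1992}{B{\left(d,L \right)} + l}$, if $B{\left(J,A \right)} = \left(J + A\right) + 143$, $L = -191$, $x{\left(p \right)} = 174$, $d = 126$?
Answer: $- \frac{303}{5564} \approx -0.054457$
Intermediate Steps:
$l = 33306$
$B{\left(J,A \right)} = 143 + A + J$ ($B{\left(J,A \right)} = \left(A + J\right) + 143 = 143 + A + J$)
$\frac{x{\left(-148 \right)} - 1992}{B{\left(d,L \right)} + l} = \frac{174 - 1992}{\left(143 - 191 + 126\right) + 33306} = - \frac{1818}{78 + 33306} = - \frac{1818}{33384} = \left(-1818\right) \frac{1}{33384} = - \frac{303}{5564}$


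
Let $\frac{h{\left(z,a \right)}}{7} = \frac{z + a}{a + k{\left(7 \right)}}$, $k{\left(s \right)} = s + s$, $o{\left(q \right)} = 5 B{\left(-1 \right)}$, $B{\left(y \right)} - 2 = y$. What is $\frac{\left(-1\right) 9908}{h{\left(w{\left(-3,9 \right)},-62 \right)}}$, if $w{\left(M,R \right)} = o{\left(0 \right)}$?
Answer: $- \frac{158528}{133} \approx -1191.9$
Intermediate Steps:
$B{\left(y \right)} = 2 + y$
$o{\left(q \right)} = 5$ ($o{\left(q \right)} = 5 \left(2 - 1\right) = 5 \cdot 1 = 5$)
$w{\left(M,R \right)} = 5$
$k{\left(s \right)} = 2 s$
$h{\left(z,a \right)} = \frac{7 \left(a + z\right)}{14 + a}$ ($h{\left(z,a \right)} = 7 \frac{z + a}{a + 2 \cdot 7} = 7 \frac{a + z}{a + 14} = 7 \frac{a + z}{14 + a} = \frac{7 \left(a + z\right)}{14 + a}$)
$\frac{\left(-1\right) 9908}{h{\left(w{\left(-3,9 \right)},-62 \right)}} = \frac{\left(-1\right) 9908}{7 \frac{1}{14 - 62} \left(-62 + 5\right)} = - \frac{9908}{7 \frac{1}{-48} \left(-57\right)} = - \frac{9908}{7 \left(- \frac{1}{48}\right) \left(-57\right)} = - \frac{9908}{\frac{133}{16}} = \left(-9908\right) \frac{16}{133} = - \frac{158528}{133}$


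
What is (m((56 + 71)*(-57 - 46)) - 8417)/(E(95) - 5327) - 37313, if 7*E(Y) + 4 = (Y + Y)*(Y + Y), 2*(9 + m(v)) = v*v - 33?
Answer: -643349275/1193 ≈ -5.3927e+5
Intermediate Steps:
m(v) = -51/2 + v²/2 (m(v) = -9 + (v*v - 33)/2 = -9 + (v² - 33)/2 = -9 + (-33 + v²)/2 = -9 + (-33/2 + v²/2) = -51/2 + v²/2)
E(Y) = -4/7 + 4*Y²/7 (E(Y) = -4/7 + ((Y + Y)*(Y + Y))/7 = -4/7 + ((2*Y)*(2*Y))/7 = -4/7 + (4*Y²)/7 = -4/7 + 4*Y²/7)
(m((56 + 71)*(-57 - 46)) - 8417)/(E(95) - 5327) - 37313 = ((-51/2 + ((56 + 71)*(-57 - 46))²/2) - 8417)/((-4/7 + (4/7)*95²) - 5327) - 37313 = ((-51/2 + (127*(-103))²/2) - 8417)/((-4/7 + (4/7)*9025) - 5327) - 37313 = ((-51/2 + (½)*(-13081)²) - 8417)/((-4/7 + 36100/7) - 5327) - 37313 = ((-51/2 + (½)*171112561) - 8417)/(36096/7 - 5327) - 37313 = ((-51/2 + 171112561/2) - 8417)/(-1193/7) - 37313 = (85556255 - 8417)*(-7/1193) - 37313 = 85547838*(-7/1193) - 37313 = -598834866/1193 - 37313 = -643349275/1193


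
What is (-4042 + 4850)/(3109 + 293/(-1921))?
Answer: 194021/746512 ≈ 0.25990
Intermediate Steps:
(-4042 + 4850)/(3109 + 293/(-1921)) = 808/(3109 + 293*(-1/1921)) = 808/(3109 - 293/1921) = 808/(5972096/1921) = 808*(1921/5972096) = 194021/746512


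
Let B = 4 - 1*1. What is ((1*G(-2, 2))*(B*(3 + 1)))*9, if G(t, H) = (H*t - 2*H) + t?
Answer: -1080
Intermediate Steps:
B = 3 (B = 4 - 1 = 3)
G(t, H) = t - 2*H + H*t (G(t, H) = (-2*H + H*t) + t = t - 2*H + H*t)
((1*G(-2, 2))*(B*(3 + 1)))*9 = ((1*(-2 - 2*2 + 2*(-2)))*(3*(3 + 1)))*9 = ((1*(-2 - 4 - 4))*(3*4))*9 = ((1*(-10))*12)*9 = -10*12*9 = -120*9 = -1080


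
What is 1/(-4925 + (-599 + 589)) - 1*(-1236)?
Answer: 6099659/4935 ≈ 1236.0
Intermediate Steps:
1/(-4925 + (-599 + 589)) - 1*(-1236) = 1/(-4925 - 10) + 1236 = 1/(-4935) + 1236 = -1/4935 + 1236 = 6099659/4935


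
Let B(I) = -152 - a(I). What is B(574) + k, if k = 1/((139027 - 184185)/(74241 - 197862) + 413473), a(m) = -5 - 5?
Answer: -7258186582901/51113990891 ≈ -142.00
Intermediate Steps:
a(m) = -10
B(I) = -142 (B(I) = -152 - 1*(-10) = -152 + 10 = -142)
k = 123621/51113990891 (k = 1/(-45158/(-123621) + 413473) = 1/(-45158*(-1/123621) + 413473) = 1/(45158/123621 + 413473) = 1/(51113990891/123621) = 123621/51113990891 ≈ 2.4185e-6)
B(574) + k = -142 + 123621/51113990891 = -7258186582901/51113990891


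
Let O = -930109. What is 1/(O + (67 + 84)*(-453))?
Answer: -1/998512 ≈ -1.0015e-6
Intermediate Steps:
1/(O + (67 + 84)*(-453)) = 1/(-930109 + (67 + 84)*(-453)) = 1/(-930109 + 151*(-453)) = 1/(-930109 - 68403) = 1/(-998512) = -1/998512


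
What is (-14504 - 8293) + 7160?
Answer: -15637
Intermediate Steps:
(-14504 - 8293) + 7160 = -22797 + 7160 = -15637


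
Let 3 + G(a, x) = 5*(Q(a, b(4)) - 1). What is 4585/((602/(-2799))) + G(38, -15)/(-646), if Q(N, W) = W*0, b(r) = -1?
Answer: -592170091/27778 ≈ -21318.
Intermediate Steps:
Q(N, W) = 0
G(a, x) = -8 (G(a, x) = -3 + 5*(0 - 1) = -3 + 5*(-1) = -3 - 5 = -8)
4585/((602/(-2799))) + G(38, -15)/(-646) = 4585/((602/(-2799))) - 8/(-646) = 4585/((602*(-1/2799))) - 8*(-1/646) = 4585/(-602/2799) + 4/323 = 4585*(-2799/602) + 4/323 = -1833345/86 + 4/323 = -592170091/27778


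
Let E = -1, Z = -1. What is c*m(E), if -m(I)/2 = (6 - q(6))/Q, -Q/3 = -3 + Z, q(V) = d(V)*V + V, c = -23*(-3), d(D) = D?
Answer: 414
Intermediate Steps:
c = 69
q(V) = V + V² (q(V) = V*V + V = V² + V = V + V²)
Q = 12 (Q = -3*(-3 - 1) = -3*(-4) = 12)
m(I) = 6 (m(I) = -2*(6 - 6*(1 + 6))/12 = -2*(6 - 6*7)/12 = -2*(6 - 1*42)/12 = -2*(6 - 42)/12 = -(-72)/12 = -2*(-3) = 6)
c*m(E) = 69*6 = 414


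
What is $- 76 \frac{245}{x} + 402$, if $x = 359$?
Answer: $\frac{125698}{359} \approx 350.13$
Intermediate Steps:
$- 76 \frac{245}{x} + 402 = - 76 \cdot \frac{245}{359} + 402 = - 76 \cdot 245 \cdot \frac{1}{359} + 402 = \left(-76\right) \frac{245}{359} + 402 = - \frac{18620}{359} + 402 = \frac{125698}{359}$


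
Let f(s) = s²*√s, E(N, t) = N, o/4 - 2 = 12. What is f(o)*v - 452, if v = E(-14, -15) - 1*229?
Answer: -452 - 1524096*√14 ≈ -5.7031e+6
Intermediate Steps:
o = 56 (o = 8 + 4*12 = 8 + 48 = 56)
f(s) = s^(5/2)
v = -243 (v = -14 - 1*229 = -14 - 229 = -243)
f(o)*v - 452 = 56^(5/2)*(-243) - 452 = (6272*√14)*(-243) - 452 = -1524096*√14 - 452 = -452 - 1524096*√14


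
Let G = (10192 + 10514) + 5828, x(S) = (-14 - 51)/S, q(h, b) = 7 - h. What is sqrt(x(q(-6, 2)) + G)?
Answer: sqrt(26529) ≈ 162.88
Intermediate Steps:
x(S) = -65/S
G = 26534 (G = 20706 + 5828 = 26534)
sqrt(x(q(-6, 2)) + G) = sqrt(-65/(7 - 1*(-6)) + 26534) = sqrt(-65/(7 + 6) + 26534) = sqrt(-65/13 + 26534) = sqrt(-65*1/13 + 26534) = sqrt(-5 + 26534) = sqrt(26529)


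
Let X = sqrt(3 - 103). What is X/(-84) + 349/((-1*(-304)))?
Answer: 349/304 - 5*I/42 ≈ 1.148 - 0.11905*I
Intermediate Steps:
X = 10*I (X = sqrt(-100) = 10*I ≈ 10.0*I)
X/(-84) + 349/((-1*(-304))) = (10*I)/(-84) + 349/((-1*(-304))) = (10*I)*(-1/84) + 349/304 = -5*I/42 + 349*(1/304) = -5*I/42 + 349/304 = 349/304 - 5*I/42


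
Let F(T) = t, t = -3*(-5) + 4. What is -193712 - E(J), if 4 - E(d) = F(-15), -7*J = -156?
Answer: -193697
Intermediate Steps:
J = 156/7 (J = -⅐*(-156) = 156/7 ≈ 22.286)
t = 19 (t = 15 + 4 = 19)
F(T) = 19
E(d) = -15 (E(d) = 4 - 1*19 = 4 - 19 = -15)
-193712 - E(J) = -193712 - 1*(-15) = -193712 + 15 = -193697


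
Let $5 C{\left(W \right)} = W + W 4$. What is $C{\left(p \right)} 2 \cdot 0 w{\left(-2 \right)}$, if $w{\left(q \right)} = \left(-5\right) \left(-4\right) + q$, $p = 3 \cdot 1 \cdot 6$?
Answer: $0$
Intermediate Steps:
$p = 18$ ($p = 3 \cdot 6 = 18$)
$w{\left(q \right)} = 20 + q$
$C{\left(W \right)} = W$ ($C{\left(W \right)} = \frac{W + W 4}{5} = \frac{W + 4 W}{5} = \frac{5 W}{5} = W$)
$C{\left(p \right)} 2 \cdot 0 w{\left(-2 \right)} = 18 \cdot 2 \cdot 0 \left(20 - 2\right) = 18 \cdot 0 \cdot 18 = 18 \cdot 0 = 0$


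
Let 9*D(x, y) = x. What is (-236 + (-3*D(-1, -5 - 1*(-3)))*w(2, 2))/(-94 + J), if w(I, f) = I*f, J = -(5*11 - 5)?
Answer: 44/27 ≈ 1.6296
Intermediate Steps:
D(x, y) = x/9
J = -50 (J = -(55 - 5) = -1*50 = -50)
(-236 + (-3*D(-1, -5 - 1*(-3)))*w(2, 2))/(-94 + J) = (-236 + (-(-1)/3)*(2*2))/(-94 - 50) = (-236 - 3*(-⅑)*4)/(-144) = (-236 + (⅓)*4)*(-1/144) = (-236 + 4/3)*(-1/144) = -704/3*(-1/144) = 44/27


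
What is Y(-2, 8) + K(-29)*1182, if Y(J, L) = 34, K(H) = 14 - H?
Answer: 50860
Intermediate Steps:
Y(-2, 8) + K(-29)*1182 = 34 + (14 - 1*(-29))*1182 = 34 + (14 + 29)*1182 = 34 + 43*1182 = 34 + 50826 = 50860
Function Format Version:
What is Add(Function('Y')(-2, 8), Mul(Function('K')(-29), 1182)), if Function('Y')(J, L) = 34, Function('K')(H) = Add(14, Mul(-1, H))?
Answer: 50860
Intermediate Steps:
Add(Function('Y')(-2, 8), Mul(Function('K')(-29), 1182)) = Add(34, Mul(Add(14, Mul(-1, -29)), 1182)) = Add(34, Mul(Add(14, 29), 1182)) = Add(34, Mul(43, 1182)) = Add(34, 50826) = 50860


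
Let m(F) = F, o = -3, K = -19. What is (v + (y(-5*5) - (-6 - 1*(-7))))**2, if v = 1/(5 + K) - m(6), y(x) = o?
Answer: 19881/196 ≈ 101.43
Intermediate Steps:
y(x) = -3
v = -85/14 (v = 1/(5 - 19) - 1*6 = 1/(-14) - 6 = -1/14 - 6 = -85/14 ≈ -6.0714)
(v + (y(-5*5) - (-6 - 1*(-7))))**2 = (-85/14 + (-3 - (-6 - 1*(-7))))**2 = (-85/14 + (-3 - (-6 + 7)))**2 = (-85/14 + (-3 - 1*1))**2 = (-85/14 + (-3 - 1))**2 = (-85/14 - 4)**2 = (-141/14)**2 = 19881/196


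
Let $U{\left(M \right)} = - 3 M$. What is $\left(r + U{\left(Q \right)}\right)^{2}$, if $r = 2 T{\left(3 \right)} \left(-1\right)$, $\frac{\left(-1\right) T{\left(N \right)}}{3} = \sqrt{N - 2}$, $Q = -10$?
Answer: $1296$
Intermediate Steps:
$T{\left(N \right)} = - 3 \sqrt{-2 + N}$ ($T{\left(N \right)} = - 3 \sqrt{N - 2} = - 3 \sqrt{-2 + N}$)
$r = 6$ ($r = 2 \left(- 3 \sqrt{-2 + 3}\right) \left(-1\right) = 2 \left(- 3 \sqrt{1}\right) \left(-1\right) = 2 \left(\left(-3\right) 1\right) \left(-1\right) = 2 \left(-3\right) \left(-1\right) = \left(-6\right) \left(-1\right) = 6$)
$\left(r + U{\left(Q \right)}\right)^{2} = \left(6 - -30\right)^{2} = \left(6 + 30\right)^{2} = 36^{2} = 1296$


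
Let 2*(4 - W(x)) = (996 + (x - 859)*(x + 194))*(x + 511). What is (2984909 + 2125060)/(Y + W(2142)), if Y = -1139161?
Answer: -5109969/3978097583 ≈ -0.0012845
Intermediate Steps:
W(x) = 4 - (511 + x)*(996 + (-859 + x)*(194 + x))/2 (W(x) = 4 - (996 + (x - 859)*(x + 194))*(x + 511)/2 = 4 - (996 + (-859 + x)*(194 + x))*(511 + x)/2 = 4 - (511 + x)*(996 + (-859 + x)*(194 + x))/2)
(2984909 + 2125060)/(Y + W(2142)) = (2984909 + 2125060)/(-1139161 + (42323579 + 77*2142² - ½*2142³ + (505465/2)*2142)) = 5109969/(-1139161 + (42323579 + 77*4588164 - ½*9827847288 + 541353015)) = 5109969/(-1139161 + (42323579 + 353288628 - 4913923644 + 541353015)) = 5109969/(-1139161 - 3976958422) = 5109969/(-3978097583) = 5109969*(-1/3978097583) = -5109969/3978097583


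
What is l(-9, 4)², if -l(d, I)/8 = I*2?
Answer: 4096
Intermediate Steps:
l(d, I) = -16*I (l(d, I) = -8*I*2 = -16*I)
l(-9, 4)² = (-16*4)² = (-64)² = 4096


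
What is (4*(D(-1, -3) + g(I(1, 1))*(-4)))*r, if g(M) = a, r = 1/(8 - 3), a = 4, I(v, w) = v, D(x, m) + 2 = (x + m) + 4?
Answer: -72/5 ≈ -14.400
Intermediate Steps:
D(x, m) = 2 + m + x (D(x, m) = -2 + ((x + m) + 4) = -2 + ((m + x) + 4) = -2 + (4 + m + x) = 2 + m + x)
r = 1/5 ≈ 0.20000
g(M) = 4
(4*(D(-1, -3) + g(I(1, 1))*(-4)))*r = (4*((2 - 3 - 1) + 4*(-4)))*(1/5) = (4*(-2 - 16))*(1/5) = (4*(-18))*(1/5) = -72*1/5 = -72/5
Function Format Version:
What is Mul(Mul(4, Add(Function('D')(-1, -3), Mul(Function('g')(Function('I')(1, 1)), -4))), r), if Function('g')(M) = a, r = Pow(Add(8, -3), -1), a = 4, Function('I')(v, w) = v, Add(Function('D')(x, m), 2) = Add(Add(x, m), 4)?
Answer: Rational(-72, 5) ≈ -14.400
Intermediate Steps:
Function('D')(x, m) = Add(2, m, x) (Function('D')(x, m) = Add(-2, Add(Add(x, m), 4)) = Add(-2, Add(Add(m, x), 4)) = Add(-2, Add(4, m, x)) = Add(2, m, x))
r = Rational(1, 5) (r = Pow(5, -1) = Rational(1, 5) ≈ 0.20000)
Function('g')(M) = 4
Mul(Mul(4, Add(Function('D')(-1, -3), Mul(Function('g')(Function('I')(1, 1)), -4))), r) = Mul(Mul(4, Add(Add(2, -3, -1), Mul(4, -4))), Rational(1, 5)) = Mul(Mul(4, Add(-2, -16)), Rational(1, 5)) = Mul(Mul(4, -18), Rational(1, 5)) = Mul(-72, Rational(1, 5)) = Rational(-72, 5)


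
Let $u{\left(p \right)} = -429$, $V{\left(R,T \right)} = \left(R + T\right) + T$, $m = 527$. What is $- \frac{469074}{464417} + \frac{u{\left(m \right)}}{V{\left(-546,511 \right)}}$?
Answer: $- \frac{422514117}{221062492} \approx -1.9113$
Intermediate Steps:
$V{\left(R,T \right)} = R + 2 T$
$- \frac{469074}{464417} + \frac{u{\left(m \right)}}{V{\left(-546,511 \right)}} = - \frac{469074}{464417} - \frac{429}{-546 + 2 \cdot 511} = \left(-469074\right) \frac{1}{464417} - \frac{429}{-546 + 1022} = - \frac{469074}{464417} - \frac{429}{476} = - \frac{422514117}{221062492}$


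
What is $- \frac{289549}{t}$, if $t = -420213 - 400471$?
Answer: $\frac{289549}{820684} \approx 0.35281$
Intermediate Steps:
$t = -820684$ ($t = -420213 - 400471 = -820684$)
$- \frac{289549}{t} = - \frac{289549}{-820684} = \left(-289549\right) \left(- \frac{1}{820684}\right) = \frac{289549}{820684}$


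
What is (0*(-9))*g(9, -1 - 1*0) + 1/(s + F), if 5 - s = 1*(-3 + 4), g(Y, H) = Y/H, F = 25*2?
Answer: 1/54 ≈ 0.018519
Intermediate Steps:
F = 50
s = 4 (s = 5 - (-3 + 4) = 5 - 1 = 4)
(0*(-9))*g(9, -1 - 1*0) + 1/(s + F) = (0*(-9))*(9/(-1 - 1*0)) + 1/(4 + 50) = 0*(9/(-1 + 0)) + 1/54 = 0*(9/(-1)) + 1/54 = 0*(9*(-1)) + 1/54 = 0*(-9) + 1/54 = 0 + 1/54 = 1/54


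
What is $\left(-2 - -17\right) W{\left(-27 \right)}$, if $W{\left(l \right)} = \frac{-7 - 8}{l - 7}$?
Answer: $\frac{225}{34} \approx 6.6176$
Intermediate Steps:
$W{\left(l \right)} = - \frac{15}{-7 + l}$
$\left(-2 - -17\right) W{\left(-27 \right)} = \left(-2 - -17\right) \left(- \frac{15}{-7 - 27}\right) = \left(-2 + 17\right) \left(- \frac{15}{-34}\right) = 15 \left(\left(-15\right) \left(- \frac{1}{34}\right)\right) = 15 \cdot \frac{15}{34} = \frac{225}{34}$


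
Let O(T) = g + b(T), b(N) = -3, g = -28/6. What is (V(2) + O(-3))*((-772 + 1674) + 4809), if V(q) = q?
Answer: -97087/3 ≈ -32362.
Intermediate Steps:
g = -14/3 (g = -28*⅙ = -14/3 ≈ -4.6667)
O(T) = -23/3 (O(T) = -14/3 - 3 = -23/3)
(V(2) + O(-3))*((-772 + 1674) + 4809) = (2 - 23/3)*((-772 + 1674) + 4809) = -17*(902 + 4809)/3 = -17/3*5711 = -97087/3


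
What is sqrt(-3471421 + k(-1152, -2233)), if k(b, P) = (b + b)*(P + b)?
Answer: sqrt(4327619) ≈ 2080.3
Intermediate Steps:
k(b, P) = 2*b*(P + b) (k(b, P) = (2*b)*(P + b) = 2*b*(P + b))
sqrt(-3471421 + k(-1152, -2233)) = sqrt(-3471421 + 2*(-1152)*(-2233 - 1152)) = sqrt(-3471421 + 2*(-1152)*(-3385)) = sqrt(-3471421 + 7799040) = sqrt(4327619)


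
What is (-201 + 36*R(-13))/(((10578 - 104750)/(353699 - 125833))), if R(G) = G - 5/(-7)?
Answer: 513040299/329602 ≈ 1556.5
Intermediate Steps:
R(G) = 5/7 + G (R(G) = G - 5*(-1)/7 = G - 1*(-5/7) = G + 5/7 = 5/7 + G)
(-201 + 36*R(-13))/(((10578 - 104750)/(353699 - 125833))) = (-201 + 36*(5/7 - 13))/(((10578 - 104750)/(353699 - 125833))) = (-201 + 36*(-86/7))/((-94172/227866)) = (-201 - 3096/7)/((-94172*1/227866)) = -4503/(7*(-47086/113933)) = -4503/7*(-113933/47086) = 513040299/329602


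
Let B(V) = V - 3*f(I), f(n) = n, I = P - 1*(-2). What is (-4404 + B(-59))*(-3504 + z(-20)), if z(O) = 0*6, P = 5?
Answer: 15711936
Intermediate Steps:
I = 7 (I = 5 - 1*(-2) = 5 + 2 = 7)
z(O) = 0
B(V) = -21 + V (B(V) = V - 3*7 = V - 21 = -21 + V)
(-4404 + B(-59))*(-3504 + z(-20)) = (-4404 + (-21 - 59))*(-3504 + 0) = (-4404 - 80)*(-3504) = -4484*(-3504) = 15711936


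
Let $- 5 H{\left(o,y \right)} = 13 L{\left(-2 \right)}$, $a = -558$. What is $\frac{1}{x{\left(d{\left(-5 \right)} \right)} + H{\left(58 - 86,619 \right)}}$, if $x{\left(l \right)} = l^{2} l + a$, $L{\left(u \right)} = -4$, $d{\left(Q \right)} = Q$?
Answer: $- \frac{5}{3363} \approx -0.0014868$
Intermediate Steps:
$x{\left(l \right)} = -558 + l^{3}$ ($x{\left(l \right)} = l^{2} l - 558 = l^{3} - 558 = -558 + l^{3}$)
$H{\left(o,y \right)} = \frac{52}{5}$ ($H{\left(o,y \right)} = - \frac{13 \left(-4\right)}{5} = \left(- \frac{1}{5}\right) \left(-52\right) = \frac{52}{5}$)
$\frac{1}{x{\left(d{\left(-5 \right)} \right)} + H{\left(58 - 86,619 \right)}} = \frac{1}{\left(-558 + \left(-5\right)^{3}\right) + \frac{52}{5}} = \frac{1}{\left(-558 - 125\right) + \frac{52}{5}} = \frac{1}{-683 + \frac{52}{5}} = \frac{1}{- \frac{3363}{5}} = - \frac{5}{3363}$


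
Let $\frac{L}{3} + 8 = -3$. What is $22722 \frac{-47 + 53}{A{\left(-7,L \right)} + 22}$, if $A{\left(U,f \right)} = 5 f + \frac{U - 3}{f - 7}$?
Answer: $- \frac{545328}{571} \approx -955.04$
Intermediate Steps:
$L = -33$ ($L = -24 + 3 \left(-3\right) = -24 - 9 = -33$)
$A{\left(U,f \right)} = 5 f + \frac{-3 + U}{-7 + f}$
$22722 \frac{-47 + 53}{A{\left(-7,L \right)} + 22} = 22722 \frac{-47 + 53}{\frac{-3 - 7 - -1155 + 5 \left(-33\right)^{2}}{-7 - 33} + 22} = 22722 \frac{6}{\frac{-3 - 7 + 1155 + 5 \cdot 1089}{-40} + 22} = 22722 \frac{6}{- \frac{-3 - 7 + 1155 + 5445}{40} + 22} = 22722 \frac{6}{\left(- \frac{1}{40}\right) 6590 + 22} = 22722 \frac{6}{- \frac{659}{4} + 22} = 22722 \frac{6}{- \frac{571}{4}} = 22722 \cdot 6 \left(- \frac{4}{571}\right) = 22722 \left(- \frac{24}{571}\right) = - \frac{545328}{571}$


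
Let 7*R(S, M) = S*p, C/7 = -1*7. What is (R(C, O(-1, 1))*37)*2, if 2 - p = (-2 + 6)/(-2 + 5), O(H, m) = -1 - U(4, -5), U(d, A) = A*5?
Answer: -1036/3 ≈ -345.33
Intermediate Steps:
C = -49 (C = 7*(-1*7) = 7*(-7) = -49)
U(d, A) = 5*A
O(H, m) = 24 (O(H, m) = -1 - 5*(-5) = -1 - 1*(-25) = -1 + 25 = 24)
p = ⅔ (p = 2 - (-2 + 6)/(-2 + 5) = 2 - 4/3 = ⅔ ≈ 0.66667)
R(S, M) = 2*S/21 (R(S, M) = (S*(⅔))/7 = (2*S/3)/7 = 2*S/21)
(R(C, O(-1, 1))*37)*2 = (((2/21)*(-49))*37)*2 = -14/3*37*2 = -518/3*2 = -1036/3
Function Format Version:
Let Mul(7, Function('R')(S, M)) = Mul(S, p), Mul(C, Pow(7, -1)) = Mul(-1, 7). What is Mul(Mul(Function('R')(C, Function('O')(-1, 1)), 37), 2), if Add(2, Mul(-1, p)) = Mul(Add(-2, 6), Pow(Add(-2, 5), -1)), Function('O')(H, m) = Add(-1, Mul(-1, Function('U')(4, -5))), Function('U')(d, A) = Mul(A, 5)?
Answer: Rational(-1036, 3) ≈ -345.33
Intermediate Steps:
C = -49 (C = Mul(7, Mul(-1, 7)) = Mul(7, -7) = -49)
Function('U')(d, A) = Mul(5, A)
Function('O')(H, m) = 24 (Function('O')(H, m) = Add(-1, Mul(-1, Mul(5, -5))) = Add(-1, Mul(-1, -25)) = Add(-1, 25) = 24)
p = Rational(2, 3) (p = Add(2, Mul(-1, Mul(Add(-2, 6), Pow(Add(-2, 5), -1)))) = Add(2, Mul(-1, Mul(4, Pow(3, -1)))) = Add(2, Mul(-1, Mul(4, Rational(1, 3)))) = Add(2, Mul(-1, Rational(4, 3))) = Add(2, Rational(-4, 3)) = Rational(2, 3) ≈ 0.66667)
Function('R')(S, M) = Mul(Rational(2, 21), S) (Function('R')(S, M) = Mul(Rational(1, 7), Mul(S, Rational(2, 3))) = Mul(Rational(1, 7), Mul(Rational(2, 3), S)) = Mul(Rational(2, 21), S))
Mul(Mul(Function('R')(C, Function('O')(-1, 1)), 37), 2) = Mul(Mul(Mul(Rational(2, 21), -49), 37), 2) = Mul(Mul(Rational(-14, 3), 37), 2) = Mul(Rational(-518, 3), 2) = Rational(-1036, 3)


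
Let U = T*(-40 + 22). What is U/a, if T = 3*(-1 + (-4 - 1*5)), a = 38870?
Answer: 54/3887 ≈ 0.013892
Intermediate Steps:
T = -30 (T = 3*(-1 + (-4 - 5)) = 3*(-1 - 9) = 3*(-10) = -30)
U = 540 (U = -30*(-40 + 22) = -30*(-18) = 540)
U/a = 540/38870 = 540*(1/38870) = 54/3887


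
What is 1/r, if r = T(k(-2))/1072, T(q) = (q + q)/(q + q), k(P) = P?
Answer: 1072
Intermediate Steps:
T(q) = 1 (T(q) = (2*q)/((2*q)) = (2*q)*(1/(2*q)) = 1)
r = 1/1072 ≈ 0.00093284
1/r = 1/(1/1072) = 1072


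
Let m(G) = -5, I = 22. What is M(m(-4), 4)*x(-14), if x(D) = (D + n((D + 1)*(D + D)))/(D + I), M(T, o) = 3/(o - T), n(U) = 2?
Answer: -½ ≈ -0.50000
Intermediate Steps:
x(D) = (2 + D)/(22 + D) (x(D) = (D + 2)/(D + 22) = (2 + D)/(22 + D))
M(m(-4), 4)*x(-14) = (3/(4 - 1*(-5)))*((2 - 14)/(22 - 14)) = (3/(4 + 5))*(-12/8) = (3/9)*((⅛)*(-12)) = (3*(⅑))*(-3/2) = (⅓)*(-3/2) = -½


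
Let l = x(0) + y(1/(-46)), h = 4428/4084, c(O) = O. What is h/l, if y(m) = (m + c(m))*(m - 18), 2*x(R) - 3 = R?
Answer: 585603/1233368 ≈ 0.47480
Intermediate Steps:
x(R) = 3/2 + R/2
y(m) = 2*m*(-18 + m) (y(m) = (m + m)*(m - 18) = (2*m)*(-18 + m) = 2*m*(-18 + m))
h = 1107/1021 (h = 4428*(1/4084) = 1107/1021 ≈ 1.0842)
l = 1208/529 (l = (3/2 + (½)*0) + 2*(-18 + 1/(-46))/(-46) = (3/2 + 0) + 2*(-1/46)*(-18 - 1/46) = 3/2 + 2*(-1/46)*(-829/46) = 3/2 + 829/1058 = 1208/529 ≈ 2.2836)
h/l = 1107/(1021*(1208/529)) = (1107/1021)*(529/1208) = 585603/1233368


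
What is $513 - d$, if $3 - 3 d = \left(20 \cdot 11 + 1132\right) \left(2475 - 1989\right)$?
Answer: $219536$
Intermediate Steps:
$d = -219023$ ($d = 1 - \frac{\left(20 \cdot 11 + 1132\right) \left(2475 - 1989\right)}{3} = 1 - \frac{\left(220 + 1132\right) 486}{3} = 1 - \frac{1352 \cdot 486}{3} = 1 - 219024 = -219023$)
$513 - d = 513 - -219023 = 513 + 219023 = 219536$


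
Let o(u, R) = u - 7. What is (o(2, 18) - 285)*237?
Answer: -68730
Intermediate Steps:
o(u, R) = -7 + u
(o(2, 18) - 285)*237 = ((-7 + 2) - 285)*237 = (-5 - 285)*237 = -290*237 = -68730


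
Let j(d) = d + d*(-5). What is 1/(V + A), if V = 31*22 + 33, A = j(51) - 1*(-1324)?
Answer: 1/1835 ≈ 0.00054496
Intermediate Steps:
j(d) = -4*d (j(d) = d - 5*d = -4*d)
A = 1120 (A = -4*51 - 1*(-1324) = -204 + 1324 = 1120)
V = 715 (V = 682 + 33 = 715)
1/(V + A) = 1/(715 + 1120) = 1/1835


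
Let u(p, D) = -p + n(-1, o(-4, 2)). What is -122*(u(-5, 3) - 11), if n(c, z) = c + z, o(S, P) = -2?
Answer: 1098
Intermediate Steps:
u(p, D) = -3 - p (u(p, D) = -p + (-1 - 2) = -p - 3 = -3 - p)
-122*(u(-5, 3) - 11) = -122*((-3 - 1*(-5)) - 11) = -122*((-3 + 5) - 11) = -122*(2 - 11) = -122*(-9) = 1098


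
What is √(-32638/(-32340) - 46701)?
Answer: I*√249195820830/2310 ≈ 216.1*I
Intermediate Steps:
√(-32638/(-32340) - 46701) = √(-32638*(-1/32340) - 46701) = √(16319/16170 - 46701) = √(-755138851/16170) = I*√249195820830/2310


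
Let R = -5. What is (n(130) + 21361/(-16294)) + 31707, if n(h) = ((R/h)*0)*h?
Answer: 516612497/16294 ≈ 31706.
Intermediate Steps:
n(h) = 0 (n(h) = (-5/h*0)*h = 0*h = 0)
(n(130) + 21361/(-16294)) + 31707 = (0 + 21361/(-16294)) + 31707 = (0 + 21361*(-1/16294)) + 31707 = (0 - 21361/16294) + 31707 = -21361/16294 + 31707 = 516612497/16294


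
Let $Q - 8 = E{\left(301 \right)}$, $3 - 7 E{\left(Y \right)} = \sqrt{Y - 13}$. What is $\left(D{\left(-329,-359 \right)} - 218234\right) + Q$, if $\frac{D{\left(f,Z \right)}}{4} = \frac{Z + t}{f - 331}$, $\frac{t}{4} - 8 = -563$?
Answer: $- \frac{252032482}{1155} - \frac{12 \sqrt{2}}{7} \approx -2.1821 \cdot 10^{5}$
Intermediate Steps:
$t = -2220$ ($t = 32 + 4 \left(-563\right) = 32 - 2252 = -2220$)
$E{\left(Y \right)} = \frac{3}{7} - \frac{\sqrt{-13 + Y}}{7}$ ($E{\left(Y \right)} = \frac{3}{7} - \frac{\sqrt{Y - 13}}{7} = \frac{3}{7} - \frac{\sqrt{-13 + Y}}{7}$)
$Q = \frac{59}{7} - \frac{12 \sqrt{2}}{7}$ ($Q = 8 + \left(\frac{3}{7} - \frac{\sqrt{-13 + 301}}{7}\right) = 8 + \left(\frac{3}{7} - \frac{\sqrt{288}}{7}\right) = 8 + \left(\frac{3}{7} - \frac{12 \sqrt{2}}{7}\right) = \frac{59}{7} - \frac{12 \sqrt{2}}{7} \approx 6.0042$)
$D{\left(f,Z \right)} = \frac{4 \left(-2220 + Z\right)}{-331 + f}$ ($D{\left(f,Z \right)} = 4 \frac{Z - 2220}{f - 331} = 4 \frac{-2220 + Z}{-331 + f} = \frac{4 \left(-2220 + Z\right)}{-331 + f}$)
$\left(D{\left(-329,-359 \right)} - 218234\right) + Q = \left(\frac{4 \left(-2220 - 359\right)}{-331 - 329} - 218234\right) + \left(\frac{59}{7} - \frac{12 \sqrt{2}}{7}\right) = \left(4 \frac{1}{-660} \left(-2579\right) - 218234\right) + \left(\frac{59}{7} - \frac{12 \sqrt{2}}{7}\right) = \left(4 \left(- \frac{1}{660}\right) \left(-2579\right) - 218234\right) + \left(\frac{59}{7} - \frac{12 \sqrt{2}}{7}\right) = \left(\frac{2579}{165} - 218234\right) + \left(\frac{59}{7} - \frac{12 \sqrt{2}}{7}\right) = - \frac{36006031}{165} + \left(\frac{59}{7} - \frac{12 \sqrt{2}}{7}\right) = - \frac{252032482}{1155} - \frac{12 \sqrt{2}}{7}$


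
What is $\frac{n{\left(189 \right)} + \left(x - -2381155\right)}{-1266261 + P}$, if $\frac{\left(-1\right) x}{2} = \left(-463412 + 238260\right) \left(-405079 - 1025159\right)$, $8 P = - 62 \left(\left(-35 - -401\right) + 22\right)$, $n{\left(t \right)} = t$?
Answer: $\frac{161009877752}{317317} \approx 5.0741 \cdot 10^{5}$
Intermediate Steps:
$P = -3007$ ($P = \frac{\left(-62\right) \left(\left(-35 - -401\right) + 22\right)}{8} = \frac{\left(-62\right) \left(\left(-35 + 401\right) + 22\right)}{8} = \frac{\left(-62\right) \left(366 + 22\right)}{8} = \frac{\left(-62\right) 388}{8} = \frac{1}{8} \left(-24056\right) = -3007$)
$x = -644041892352$ ($x = - 2 \left(-463412 + 238260\right) \left(-405079 - 1025159\right) = - 2 \left(\left(-225152\right) \left(-1430238\right)\right) = \left(-2\right) 322020946176 = -644041892352$)
$\frac{n{\left(189 \right)} + \left(x - -2381155\right)}{-1266261 + P} = \frac{189 - 644039511197}{-1266261 - 3007} = \frac{189 + \left(-644041892352 + 2381155\right)}{-1269268} = \left(189 - 644039511197\right) \left(- \frac{1}{1269268}\right) = \left(-644039511008\right) \left(- \frac{1}{1269268}\right) = \frac{161009877752}{317317}$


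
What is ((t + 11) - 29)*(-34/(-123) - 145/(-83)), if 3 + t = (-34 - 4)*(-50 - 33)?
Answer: 64718381/10209 ≈ 6339.3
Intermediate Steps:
t = 3151 (t = -3 + (-34 - 4)*(-50 - 33) = -3 - 38*(-83) = -3 + 3154 = 3151)
((t + 11) - 29)*(-34/(-123) - 145/(-83)) = ((3151 + 11) - 29)*(-34/(-123) - 145/(-83)) = (3162 - 29)*(-34*(-1/123) - 145*(-1/83)) = 3133*(34/123 + 145/83) = 3133*(20657/10209) = 64718381/10209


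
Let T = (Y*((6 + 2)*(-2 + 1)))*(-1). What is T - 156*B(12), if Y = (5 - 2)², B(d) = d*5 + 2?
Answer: -9600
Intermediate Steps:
B(d) = 2 + 5*d (B(d) = 5*d + 2 = 2 + 5*d)
Y = 9 (Y = 3² = 9)
T = 72 (T = (9*((6 + 2)*(-2 + 1)))*(-1) = (9*(8*(-1)))*(-1) = (9*(-8))*(-1) = -72*(-1) = 72)
T - 156*B(12) = 72 - 156*(2 + 5*12) = 72 - 156*(2 + 60) = 72 - 156*62 = 72 - 9672 = -9600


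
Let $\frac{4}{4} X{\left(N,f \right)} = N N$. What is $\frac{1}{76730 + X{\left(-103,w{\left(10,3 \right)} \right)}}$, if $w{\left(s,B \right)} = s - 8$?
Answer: $\frac{1}{87339} \approx 1.145 \cdot 10^{-5}$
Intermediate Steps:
$w{\left(s,B \right)} = -8 + s$ ($w{\left(s,B \right)} = s - 8 = -8 + s$)
$X{\left(N,f \right)} = N^{2}$ ($X{\left(N,f \right)} = N N = N^{2}$)
$\frac{1}{76730 + X{\left(-103,w{\left(10,3 \right)} \right)}} = \frac{1}{76730 + \left(-103\right)^{2}} = \frac{1}{76730 + 10609} = \frac{1}{87339}$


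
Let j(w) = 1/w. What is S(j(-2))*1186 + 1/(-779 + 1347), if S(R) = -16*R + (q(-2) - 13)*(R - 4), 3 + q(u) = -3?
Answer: 62986089/568 ≈ 1.1089e+5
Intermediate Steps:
q(u) = -6 (q(u) = -3 - 3 = -6)
j(w) = 1/w
S(R) = 76 - 35*R (S(R) = -16*R + (-6 - 13)*(R - 4) = -16*R - 19*(-4 + R) = -16*R + (76 - 19*R) = 76 - 35*R)
S(j(-2))*1186 + 1/(-779 + 1347) = (76 - 35/(-2))*1186 + 1/(-779 + 1347) = (76 - 35*(-½))*1186 + 1/568 = (76 + 35/2)*1186 + 1/568 = (187/2)*1186 + 1/568 = 110891 + 1/568 = 62986089/568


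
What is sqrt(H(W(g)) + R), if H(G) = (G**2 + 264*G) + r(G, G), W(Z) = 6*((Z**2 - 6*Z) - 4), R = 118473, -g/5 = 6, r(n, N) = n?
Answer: 3*sqrt(4834361) ≈ 6596.2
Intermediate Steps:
g = -30 (g = -5*6 = -30)
W(Z) = -24 - 36*Z + 6*Z**2 (W(Z) = 6*(-4 + Z**2 - 6*Z) = -24 - 36*Z + 6*Z**2)
H(G) = G**2 + 265*G (H(G) = (G**2 + 264*G) + G = G**2 + 265*G)
sqrt(H(W(g)) + R) = sqrt((-24 - 36*(-30) + 6*(-30)**2)*(265 + (-24 - 36*(-30) + 6*(-30)**2)) + 118473) = sqrt((-24 + 1080 + 6*900)*(265 + (-24 + 1080 + 6*900)) + 118473) = sqrt((-24 + 1080 + 5400)*(265 + (-24 + 1080 + 5400)) + 118473) = sqrt(6456*(265 + 6456) + 118473) = sqrt(6456*6721 + 118473) = sqrt(43390776 + 118473) = sqrt(43509249) = 3*sqrt(4834361)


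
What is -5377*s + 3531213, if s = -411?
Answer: 5741160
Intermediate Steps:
-5377*s + 3531213 = -5377*(-411) + 3531213 = 2209947 + 3531213 = 5741160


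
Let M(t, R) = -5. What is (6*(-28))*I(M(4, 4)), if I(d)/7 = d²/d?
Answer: 5880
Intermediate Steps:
I(d) = 7*d (I(d) = 7*(d²/d) = 7*d)
(6*(-28))*I(M(4, 4)) = (6*(-28))*(7*(-5)) = -168*(-35) = 5880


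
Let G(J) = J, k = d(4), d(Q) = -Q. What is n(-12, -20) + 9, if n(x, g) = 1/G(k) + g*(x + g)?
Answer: 2595/4 ≈ 648.75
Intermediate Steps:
k = -4 (k = -1*4 = -4)
n(x, g) = -1/4 + g*(g + x) (n(x, g) = 1/(-4) + g*(x + g) = -1/4 + g*(g + x))
n(-12, -20) + 9 = (-1/4 + (-20)**2 - 20*(-12)) + 9 = (-1/4 + 400 + 240) + 9 = 2559/4 + 9 = 2595/4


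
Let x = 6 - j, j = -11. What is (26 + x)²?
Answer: 1849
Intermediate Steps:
x = 17 (x = 6 - 1*(-11) = 6 + 11 = 17)
(26 + x)² = (26 + 17)² = 43² = 1849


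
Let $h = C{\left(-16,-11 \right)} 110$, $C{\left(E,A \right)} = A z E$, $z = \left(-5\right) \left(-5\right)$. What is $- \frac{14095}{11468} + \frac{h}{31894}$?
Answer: $\frac{2550483035}{182880196} \approx 13.946$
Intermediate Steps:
$z = 25$
$C{\left(E,A \right)} = 25 A E$ ($C{\left(E,A \right)} = A 25 E = 25 A E$)
$h = 484000$ ($h = 25 \left(-11\right) \left(-16\right) 110 = 4400 \cdot 110 = 484000$)
$- \frac{14095}{11468} + \frac{h}{31894} = - \frac{14095}{11468} + \frac{484000}{31894} = \left(-14095\right) \frac{1}{11468} + 484000 \cdot \frac{1}{31894} = - \frac{14095}{11468} + \frac{242000}{15947} = \frac{2550483035}{182880196}$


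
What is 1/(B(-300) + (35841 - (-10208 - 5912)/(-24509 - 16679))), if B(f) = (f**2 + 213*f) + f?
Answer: 10297/634713347 ≈ 1.6223e-5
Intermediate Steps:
B(f) = f**2 + 214*f
1/(B(-300) + (35841 - (-10208 - 5912)/(-24509 - 16679))) = 1/(-300*(214 - 300) + (35841 - (-10208 - 5912)/(-24509 - 16679))) = 1/(-300*(-86) + (35841 - (-16120)/(-41188))) = 1/(25800 + (35841 - (-16120)*(-1)/41188)) = 1/(25800 + (35841 - 1*4030/10297)) = 1/(25800 + (35841 - 4030/10297)) = 1/(25800 + 369050747/10297) = 1/(634713347/10297) = 10297/634713347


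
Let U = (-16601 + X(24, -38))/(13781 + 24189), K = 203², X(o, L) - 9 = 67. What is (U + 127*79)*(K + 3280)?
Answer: 3389496656233/7594 ≈ 4.4634e+8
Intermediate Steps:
X(o, L) = 76 (X(o, L) = 9 + 67 = 76)
K = 41209
U = -3305/7594 (U = (-16601 + 76)/(13781 + 24189) = -16525/37970 = -16525*1/37970 = -3305/7594 ≈ -0.43521)
(U + 127*79)*(K + 3280) = (-3305/7594 + 127*79)*(41209 + 3280) = (-3305/7594 + 10033)*44489 = (76187297/7594)*44489 = 3389496656233/7594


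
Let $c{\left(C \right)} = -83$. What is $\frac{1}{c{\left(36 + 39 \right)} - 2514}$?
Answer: $- \frac{1}{2597} \approx -0.00038506$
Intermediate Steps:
$\frac{1}{c{\left(36 + 39 \right)} - 2514} = \frac{1}{-83 - 2514} = \frac{1}{-2597} = - \frac{1}{2597}$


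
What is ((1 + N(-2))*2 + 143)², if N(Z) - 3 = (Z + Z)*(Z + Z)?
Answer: 33489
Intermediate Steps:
N(Z) = 3 + 4*Z² (N(Z) = 3 + (Z + Z)*(Z + Z) = 3 + (2*Z)*(2*Z) = 3 + 4*Z²)
((1 + N(-2))*2 + 143)² = ((1 + (3 + 4*(-2)²))*2 + 143)² = ((1 + (3 + 4*4))*2 + 143)² = ((1 + (3 + 16))*2 + 143)² = ((1 + 19)*2 + 143)² = (20*2 + 143)² = (40 + 143)² = 183² = 33489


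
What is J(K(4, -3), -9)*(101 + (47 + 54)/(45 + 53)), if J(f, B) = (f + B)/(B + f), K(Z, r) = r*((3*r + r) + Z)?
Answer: 9999/98 ≈ 102.03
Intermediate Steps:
K(Z, r) = r*(Z + 4*r) (K(Z, r) = r*(4*r + Z) = r*(Z + 4*r))
J(f, B) = 1 (J(f, B) = (B + f)/(B + f) = 1)
J(K(4, -3), -9)*(101 + (47 + 54)/(45 + 53)) = 1*(101 + (47 + 54)/(45 + 53)) = 1*(101 + 101/98) = 1*(9999/98) = 9999/98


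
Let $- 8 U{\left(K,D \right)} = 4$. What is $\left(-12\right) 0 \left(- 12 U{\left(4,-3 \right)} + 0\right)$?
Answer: $0$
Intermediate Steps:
$U{\left(K,D \right)} = - \frac{1}{2}$ ($U{\left(K,D \right)} = \left(- \frac{1}{8}\right) 4 = - \frac{1}{2}$)
$\left(-12\right) 0 \left(- 12 U{\left(4,-3 \right)} + 0\right) = \left(-12\right) 0 \left(\left(-12\right) \left(- \frac{1}{2}\right) + 0\right) = 0 \left(6 + 0\right) = 0 \cdot 6 = 0$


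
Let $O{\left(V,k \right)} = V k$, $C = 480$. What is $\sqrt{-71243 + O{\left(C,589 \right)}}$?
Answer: $\sqrt{211477} \approx 459.87$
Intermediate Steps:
$\sqrt{-71243 + O{\left(C,589 \right)}} = \sqrt{-71243 + 480 \cdot 589} = \sqrt{-71243 + 282720} = \sqrt{211477}$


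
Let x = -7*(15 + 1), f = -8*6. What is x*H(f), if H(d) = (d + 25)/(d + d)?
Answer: -161/6 ≈ -26.833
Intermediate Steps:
f = -48
H(d) = (25 + d)/(2*d) (H(d) = (25 + d)/((2*d)) = (25 + d)*(1/(2*d)) = (25 + d)/(2*d))
x = -112 (x = -7*16 = -112)
x*H(f) = -56*(25 - 48)/(-48) = -56*(-1)*(-23)/48 = -112*23/96 = -161/6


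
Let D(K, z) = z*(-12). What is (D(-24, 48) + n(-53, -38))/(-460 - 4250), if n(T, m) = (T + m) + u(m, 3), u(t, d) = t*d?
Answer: 781/4710 ≈ 0.16582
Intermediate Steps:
D(K, z) = -12*z
u(t, d) = d*t
n(T, m) = T + 4*m (n(T, m) = (T + m) + 3*m = T + 4*m)
(D(-24, 48) + n(-53, -38))/(-460 - 4250) = (-12*48 + (-53 + 4*(-38)))/(-460 - 4250) = (-576 + (-53 - 152))/(-4710) = (-576 - 205)*(-1/4710) = -781*(-1/4710) = 781/4710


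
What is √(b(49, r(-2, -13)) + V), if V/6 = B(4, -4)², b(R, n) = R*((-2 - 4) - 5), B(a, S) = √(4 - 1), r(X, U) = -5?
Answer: I*√521 ≈ 22.825*I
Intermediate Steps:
B(a, S) = √3
b(R, n) = -11*R (b(R, n) = R*(-6 - 5) = R*(-11) = -11*R)
V = 18 (V = 6*(√3)² = 6*3 = 18)
√(b(49, r(-2, -13)) + V) = √(-11*49 + 18) = √(-539 + 18) = √(-521) = I*√521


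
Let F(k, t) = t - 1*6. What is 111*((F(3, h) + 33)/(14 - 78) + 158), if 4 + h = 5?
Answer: 279831/16 ≈ 17489.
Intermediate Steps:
h = 1 (h = -4 + 5 = 1)
F(k, t) = -6 + t (F(k, t) = t - 6 = -6 + t)
111*((F(3, h) + 33)/(14 - 78) + 158) = 111*(((-6 + 1) + 33)/(14 - 78) + 158) = 111*((-5 + 33)/(-64) + 158) = 111*(28*(-1/64) + 158) = 111*(-7/16 + 158) = 111*(2521/16) = 279831/16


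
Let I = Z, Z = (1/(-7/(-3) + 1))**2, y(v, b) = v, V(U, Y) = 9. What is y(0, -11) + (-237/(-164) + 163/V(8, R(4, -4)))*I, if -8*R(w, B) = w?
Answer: 5773/3280 ≈ 1.7601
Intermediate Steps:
R(w, B) = -w/8
Z = 9/100 (Z = (1/(-7*(-1/3) + 1))**2 = (1/(7/3 + 1))**2 = (1/(10/3))**2 = (3/10)**2 = 9/100 ≈ 0.090000)
I = 9/100 ≈ 0.090000
y(0, -11) + (-237/(-164) + 163/V(8, R(4, -4)))*I = 0 + (-237/(-164) + 163/9)*(9/100) = 0 + (-237*(-1/164) + 163*(1/9))*(9/100) = 0 + (237/164 + 163/9)*(9/100) = 0 + (28865/1476)*(9/100) = 0 + 5773/3280 = 5773/3280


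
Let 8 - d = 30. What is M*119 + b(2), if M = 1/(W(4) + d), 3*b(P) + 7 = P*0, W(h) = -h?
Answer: -539/78 ≈ -6.9103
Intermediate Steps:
b(P) = -7/3 (b(P) = -7/3 + (P*0)/3 = -7/3 + (⅓)*0 = -7/3 + 0 = -7/3)
d = -22 (d = 8 - 1*30 = 8 - 30 = -22)
M = -1/26 (M = 1/(-1*4 - 22) = 1/(-4 - 22) = 1/(-26) = -1/26 ≈ -0.038462)
M*119 + b(2) = -1/26*119 - 7/3 = -119/26 - 7/3 = -539/78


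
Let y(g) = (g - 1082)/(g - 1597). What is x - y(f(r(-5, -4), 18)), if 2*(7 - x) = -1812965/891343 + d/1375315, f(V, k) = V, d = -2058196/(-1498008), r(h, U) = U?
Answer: 347998595697312741733/47419919564745831780 ≈ 7.3387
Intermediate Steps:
d = 514549/374502 (d = -2058196*(-1/1498008) = 514549/374502 ≈ 1.3740)
x = 237454567300306013/29618937891783780 (x = 7 - (-1812965/891343 + (514549/374502)/1375315)/2 = 7 - (-1812965*1/891343 + (514549/374502)*(1/1375315))/2 = 7 - (-1812965/891343 + 514549/515058218130)/2 = 7 - ½*(-30122002057819553/14809468945891890) = 7 + 30122002057819553/29618937891783780 = 237454567300306013/29618937891783780 ≈ 8.0170)
y(g) = (-1082 + g)/(-1597 + g)
x - y(f(r(-5, -4), 18)) = 237454567300306013/29618937891783780 - (-1082 - 4)/(-1597 - 4) = 237454567300306013/29618937891783780 - (-1086)/(-1601) = 237454567300306013/29618937891783780 - (-1)*(-1086)/1601 = 237454567300306013/29618937891783780 - 1*1086/1601 = 237454567300306013/29618937891783780 - 1086/1601 = 347998595697312741733/47419919564745831780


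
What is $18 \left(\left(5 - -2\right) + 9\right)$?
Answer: $288$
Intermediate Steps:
$18 \left(\left(5 - -2\right) + 9\right) = 18 \left(\left(5 + 2\right) + 9\right) = 18 \left(7 + 9\right) = 18 \cdot 16 = 288$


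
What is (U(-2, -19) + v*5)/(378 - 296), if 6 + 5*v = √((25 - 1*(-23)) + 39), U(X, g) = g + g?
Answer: -22/41 + √87/82 ≈ -0.42284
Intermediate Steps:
U(X, g) = 2*g
v = -6/5 + √87/5 (v = -6/5 + √((25 - 1*(-23)) + 39)/5 = -6/5 + √((25 + 23) + 39)/5 = -6/5 + √(48 + 39)/5 = -6/5 + √87/5 ≈ 0.66548)
(U(-2, -19) + v*5)/(378 - 296) = (2*(-19) + (-6/5 + √87/5)*5)/(378 - 296) = (-38 + (-6 + √87))/82 = (-44 + √87)*(1/82) = -22/41 + √87/82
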